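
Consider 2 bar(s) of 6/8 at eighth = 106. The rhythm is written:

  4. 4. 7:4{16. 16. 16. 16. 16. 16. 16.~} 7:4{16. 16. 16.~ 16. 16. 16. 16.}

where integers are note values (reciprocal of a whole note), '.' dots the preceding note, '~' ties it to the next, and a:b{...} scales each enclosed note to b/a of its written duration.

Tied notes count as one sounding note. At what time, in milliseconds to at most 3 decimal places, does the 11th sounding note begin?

note 11 onset = 69/7b = 5579.515ms

1. 0.0ms @ 0 + 1698.113ms (3)
2. 1698.113ms @ 3 + 1698.113ms (3)
3. 3396.226ms @ 6 + 242.588ms (3/7)
4. 3638.814ms @ 45/7 + 242.588ms (3/7)
5. 3881.402ms @ 48/7 + 242.588ms (3/7)
6. 4123.989ms @ 51/7 + 242.588ms (3/7)
7. 4366.577ms @ 54/7 + 242.588ms (3/7)
8. 4609.164ms @ 57/7 + 242.588ms (3/7)
9. 4851.752ms @ 60/7 + 485.175ms (6/7)
10. 5336.927ms @ 66/7 + 242.588ms (3/7)
11. 5579.515ms @ 69/7 + 485.175ms (6/7)
12. 6064.69ms @ 75/7 + 242.588ms (3/7)
13. 6307.278ms @ 78/7 + 242.588ms (3/7)
14. 6549.865ms @ 81/7 + 242.588ms (3/7)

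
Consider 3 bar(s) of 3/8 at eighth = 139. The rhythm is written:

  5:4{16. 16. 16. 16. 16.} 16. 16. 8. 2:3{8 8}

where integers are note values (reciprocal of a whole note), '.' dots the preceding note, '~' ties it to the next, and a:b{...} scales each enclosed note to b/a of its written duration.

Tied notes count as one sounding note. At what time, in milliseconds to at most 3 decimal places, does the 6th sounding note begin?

1. 0.0ms @ 0 + 258.993ms (3/5)
2. 258.993ms @ 3/5 + 258.993ms (3/5)
3. 517.986ms @ 6/5 + 258.993ms (3/5)
4. 776.978ms @ 9/5 + 258.993ms (3/5)
5. 1035.971ms @ 12/5 + 258.993ms (3/5)
6. 1294.964ms @ 3 + 323.741ms (3/4)
7. 1618.705ms @ 15/4 + 323.741ms (3/4)
8. 1942.446ms @ 9/2 + 647.482ms (3/2)
9. 2589.928ms @ 6 + 647.482ms (3/2)
10. 3237.41ms @ 15/2 + 647.482ms (3/2)

note 6 onset = 3b = 1294.964ms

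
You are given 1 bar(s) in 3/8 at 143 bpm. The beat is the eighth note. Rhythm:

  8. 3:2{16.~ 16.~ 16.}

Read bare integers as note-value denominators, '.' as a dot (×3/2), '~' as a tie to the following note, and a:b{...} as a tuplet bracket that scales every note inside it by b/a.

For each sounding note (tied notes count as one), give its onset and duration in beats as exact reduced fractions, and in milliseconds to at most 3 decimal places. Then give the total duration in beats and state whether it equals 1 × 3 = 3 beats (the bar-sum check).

1) 0.0ms=0b +629.371ms=3/2b
2) 629.371ms=3/2b +629.371ms=3/2b
Σ=3b of 3 (143bpm 3/8) — PASS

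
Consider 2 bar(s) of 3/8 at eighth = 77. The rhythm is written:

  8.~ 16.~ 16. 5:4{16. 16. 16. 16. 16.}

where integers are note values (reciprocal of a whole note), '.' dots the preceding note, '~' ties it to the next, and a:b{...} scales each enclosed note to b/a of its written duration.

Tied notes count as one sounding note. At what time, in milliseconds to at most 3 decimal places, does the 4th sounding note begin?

note 4 onset = 21/5b = 3272.727ms

1. 0.0ms @ 0 + 2337.662ms (3)
2. 2337.662ms @ 3 + 467.532ms (3/5)
3. 2805.195ms @ 18/5 + 467.532ms (3/5)
4. 3272.727ms @ 21/5 + 467.532ms (3/5)
5. 3740.26ms @ 24/5 + 467.532ms (3/5)
6. 4207.792ms @ 27/5 + 467.532ms (3/5)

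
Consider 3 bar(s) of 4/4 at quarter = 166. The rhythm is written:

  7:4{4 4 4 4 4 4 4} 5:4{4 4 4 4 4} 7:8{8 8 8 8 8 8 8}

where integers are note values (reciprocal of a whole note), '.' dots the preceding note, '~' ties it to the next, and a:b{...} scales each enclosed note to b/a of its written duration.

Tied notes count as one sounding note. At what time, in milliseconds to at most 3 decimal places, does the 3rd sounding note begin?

note 3 onset = 8/7b = 413.081ms

1. 0.0ms @ 0 + 206.54ms (4/7)
2. 206.54ms @ 4/7 + 206.54ms (4/7)
3. 413.081ms @ 8/7 + 206.54ms (4/7)
4. 619.621ms @ 12/7 + 206.54ms (4/7)
5. 826.162ms @ 16/7 + 206.54ms (4/7)
6. 1032.702ms @ 20/7 + 206.54ms (4/7)
7. 1239.243ms @ 24/7 + 206.54ms (4/7)
8. 1445.783ms @ 4 + 289.157ms (4/5)
9. 1734.94ms @ 24/5 + 289.157ms (4/5)
10. 2024.096ms @ 28/5 + 289.157ms (4/5)
11. 2313.253ms @ 32/5 + 289.157ms (4/5)
12. 2602.41ms @ 36/5 + 289.157ms (4/5)
13. 2891.566ms @ 8 + 206.54ms (4/7)
14. 3098.107ms @ 60/7 + 206.54ms (4/7)
15. 3304.647ms @ 64/7 + 206.54ms (4/7)
16. 3511.188ms @ 68/7 + 206.54ms (4/7)
17. 3717.728ms @ 72/7 + 206.54ms (4/7)
18. 3924.269ms @ 76/7 + 206.54ms (4/7)
19. 4130.809ms @ 80/7 + 206.54ms (4/7)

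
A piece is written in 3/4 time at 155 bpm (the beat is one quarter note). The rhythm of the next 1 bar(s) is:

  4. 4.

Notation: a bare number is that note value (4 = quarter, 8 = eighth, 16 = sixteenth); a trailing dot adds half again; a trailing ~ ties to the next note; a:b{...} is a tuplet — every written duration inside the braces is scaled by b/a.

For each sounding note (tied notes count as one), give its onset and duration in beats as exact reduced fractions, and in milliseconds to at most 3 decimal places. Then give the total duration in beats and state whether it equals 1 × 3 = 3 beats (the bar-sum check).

1) 0.0ms=0b +580.645ms=3/2b
2) 580.645ms=3/2b +580.645ms=3/2b
Σ=3b of 3 (155bpm 3/4) — PASS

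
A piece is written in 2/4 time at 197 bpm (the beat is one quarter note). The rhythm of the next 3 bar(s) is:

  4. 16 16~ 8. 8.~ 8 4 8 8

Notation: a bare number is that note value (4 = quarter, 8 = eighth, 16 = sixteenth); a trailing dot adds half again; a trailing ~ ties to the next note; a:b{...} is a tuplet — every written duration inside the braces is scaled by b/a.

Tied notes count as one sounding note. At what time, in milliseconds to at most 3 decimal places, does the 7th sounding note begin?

1. 0.0ms @ 0 + 456.853ms (3/2)
2. 456.853ms @ 3/2 + 76.142ms (1/4)
3. 532.995ms @ 7/4 + 304.569ms (1)
4. 837.563ms @ 11/4 + 380.711ms (5/4)
5. 1218.274ms @ 4 + 304.569ms (1)
6. 1522.843ms @ 5 + 152.284ms (1/2)
7. 1675.127ms @ 11/2 + 152.284ms (1/2)

note 7 onset = 11/2b = 1675.127ms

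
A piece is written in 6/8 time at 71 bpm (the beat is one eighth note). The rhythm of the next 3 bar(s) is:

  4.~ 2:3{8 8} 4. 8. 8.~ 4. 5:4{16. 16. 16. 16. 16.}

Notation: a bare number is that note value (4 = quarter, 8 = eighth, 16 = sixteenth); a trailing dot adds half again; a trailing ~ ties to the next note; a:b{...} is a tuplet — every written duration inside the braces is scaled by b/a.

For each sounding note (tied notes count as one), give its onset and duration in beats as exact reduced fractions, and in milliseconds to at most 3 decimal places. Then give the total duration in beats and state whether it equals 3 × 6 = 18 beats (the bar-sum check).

1) 0.0ms=0b +3802.817ms=9/2b
2) 3802.817ms=9/2b +1267.606ms=3/2b
3) 5070.423ms=6b +2535.211ms=3b
4) 7605.634ms=9b +1267.606ms=3/2b
5) 8873.239ms=21/2b +3802.817ms=9/2b
6) 12676.056ms=15b +507.042ms=3/5b
7) 13183.099ms=78/5b +507.042ms=3/5b
8) 13690.141ms=81/5b +507.042ms=3/5b
9) 14197.183ms=84/5b +507.042ms=3/5b
10) 14704.225ms=87/5b +507.042ms=3/5b
Σ=18b of 18 (71bpm 6/8) — PASS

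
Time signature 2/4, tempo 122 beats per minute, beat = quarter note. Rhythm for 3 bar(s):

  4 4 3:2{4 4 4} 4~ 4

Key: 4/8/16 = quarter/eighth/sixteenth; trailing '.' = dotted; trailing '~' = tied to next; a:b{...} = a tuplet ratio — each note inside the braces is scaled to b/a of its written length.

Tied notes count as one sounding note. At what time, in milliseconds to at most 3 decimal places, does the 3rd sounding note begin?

1. 0.0ms @ 0 + 491.803ms (1)
2. 491.803ms @ 1 + 491.803ms (1)
3. 983.607ms @ 2 + 327.869ms (2/3)
4. 1311.475ms @ 8/3 + 327.869ms (2/3)
5. 1639.344ms @ 10/3 + 327.869ms (2/3)
6. 1967.213ms @ 4 + 983.607ms (2)

note 3 onset = 2b = 983.607ms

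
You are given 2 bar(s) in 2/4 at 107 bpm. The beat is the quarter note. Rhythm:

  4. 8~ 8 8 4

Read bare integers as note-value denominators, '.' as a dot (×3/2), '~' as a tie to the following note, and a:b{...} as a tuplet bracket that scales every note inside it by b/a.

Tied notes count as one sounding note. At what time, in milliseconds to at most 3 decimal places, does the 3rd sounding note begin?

note 3 onset = 5/2b = 1401.869ms

1. 0.0ms @ 0 + 841.121ms (3/2)
2. 841.121ms @ 3/2 + 560.748ms (1)
3. 1401.869ms @ 5/2 + 280.374ms (1/2)
4. 1682.243ms @ 3 + 560.748ms (1)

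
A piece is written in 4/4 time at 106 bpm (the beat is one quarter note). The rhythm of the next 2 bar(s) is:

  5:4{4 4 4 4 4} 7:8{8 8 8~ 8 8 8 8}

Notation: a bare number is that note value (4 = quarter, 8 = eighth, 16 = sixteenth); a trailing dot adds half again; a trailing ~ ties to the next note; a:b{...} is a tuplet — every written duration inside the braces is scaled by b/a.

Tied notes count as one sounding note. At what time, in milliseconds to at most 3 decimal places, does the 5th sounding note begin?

1. 0.0ms @ 0 + 452.83ms (4/5)
2. 452.83ms @ 4/5 + 452.83ms (4/5)
3. 905.66ms @ 8/5 + 452.83ms (4/5)
4. 1358.491ms @ 12/5 + 452.83ms (4/5)
5. 1811.321ms @ 16/5 + 452.83ms (4/5)
6. 2264.151ms @ 4 + 323.45ms (4/7)
7. 2587.601ms @ 32/7 + 323.45ms (4/7)
8. 2911.051ms @ 36/7 + 646.9ms (8/7)
9. 3557.951ms @ 44/7 + 323.45ms (4/7)
10. 3881.402ms @ 48/7 + 323.45ms (4/7)
11. 4204.852ms @ 52/7 + 323.45ms (4/7)

note 5 onset = 16/5b = 1811.321ms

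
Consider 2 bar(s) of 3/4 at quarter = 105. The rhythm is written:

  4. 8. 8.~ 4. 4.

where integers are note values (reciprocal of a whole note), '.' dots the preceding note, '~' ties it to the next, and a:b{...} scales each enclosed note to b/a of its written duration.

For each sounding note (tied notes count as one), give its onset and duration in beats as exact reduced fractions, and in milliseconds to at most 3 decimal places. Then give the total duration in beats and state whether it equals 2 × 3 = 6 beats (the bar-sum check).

1) 0.0ms=0b +857.143ms=3/2b
2) 857.143ms=3/2b +428.571ms=3/4b
3) 1285.714ms=9/4b +1285.714ms=9/4b
4) 2571.429ms=9/2b +857.143ms=3/2b
Σ=6b of 6 (105bpm 3/4) — PASS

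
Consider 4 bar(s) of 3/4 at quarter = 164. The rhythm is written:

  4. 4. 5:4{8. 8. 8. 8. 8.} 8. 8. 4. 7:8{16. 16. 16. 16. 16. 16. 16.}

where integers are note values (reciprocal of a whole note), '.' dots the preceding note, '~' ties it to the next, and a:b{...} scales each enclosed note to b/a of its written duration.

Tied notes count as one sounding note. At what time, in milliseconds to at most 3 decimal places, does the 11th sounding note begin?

note 11 onset = 9b = 3292.683ms

1. 0.0ms @ 0 + 548.78ms (3/2)
2. 548.78ms @ 3/2 + 548.78ms (3/2)
3. 1097.561ms @ 3 + 219.512ms (3/5)
4. 1317.073ms @ 18/5 + 219.512ms (3/5)
5. 1536.585ms @ 21/5 + 219.512ms (3/5)
6. 1756.098ms @ 24/5 + 219.512ms (3/5)
7. 1975.61ms @ 27/5 + 219.512ms (3/5)
8. 2195.122ms @ 6 + 274.39ms (3/4)
9. 2469.512ms @ 27/4 + 274.39ms (3/4)
10. 2743.902ms @ 15/2 + 548.78ms (3/2)
11. 3292.683ms @ 9 + 156.794ms (3/7)
12. 3449.477ms @ 66/7 + 156.794ms (3/7)
13. 3606.272ms @ 69/7 + 156.794ms (3/7)
14. 3763.066ms @ 72/7 + 156.794ms (3/7)
15. 3919.861ms @ 75/7 + 156.794ms (3/7)
16. 4076.655ms @ 78/7 + 156.794ms (3/7)
17. 4233.449ms @ 81/7 + 156.794ms (3/7)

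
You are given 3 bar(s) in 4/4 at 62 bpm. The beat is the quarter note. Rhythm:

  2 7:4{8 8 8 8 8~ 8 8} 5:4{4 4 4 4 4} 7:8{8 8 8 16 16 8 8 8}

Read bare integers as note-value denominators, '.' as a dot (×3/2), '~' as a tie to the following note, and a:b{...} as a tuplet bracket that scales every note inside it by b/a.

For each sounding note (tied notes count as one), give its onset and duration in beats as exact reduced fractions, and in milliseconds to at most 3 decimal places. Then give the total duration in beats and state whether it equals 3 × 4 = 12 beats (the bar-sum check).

1) 0.0ms=0b +1935.484ms=2b
2) 1935.484ms=2b +276.498ms=2/7b
3) 2211.982ms=16/7b +276.498ms=2/7b
4) 2488.479ms=18/7b +276.498ms=2/7b
5) 2764.977ms=20/7b +276.498ms=2/7b
6) 3041.475ms=22/7b +552.995ms=4/7b
7) 3594.47ms=26/7b +276.498ms=2/7b
8) 3870.968ms=4b +774.194ms=4/5b
9) 4645.161ms=24/5b +774.194ms=4/5b
10) 5419.355ms=28/5b +774.194ms=4/5b
11) 6193.548ms=32/5b +774.194ms=4/5b
12) 6967.742ms=36/5b +774.194ms=4/5b
13) 7741.935ms=8b +552.995ms=4/7b
14) 8294.931ms=60/7b +552.995ms=4/7b
15) 8847.926ms=64/7b +552.995ms=4/7b
16) 9400.922ms=68/7b +276.498ms=2/7b
17) 9677.419ms=10b +276.498ms=2/7b
18) 9953.917ms=72/7b +552.995ms=4/7b
19) 10506.912ms=76/7b +552.995ms=4/7b
20) 11059.908ms=80/7b +552.995ms=4/7b
Σ=12b of 12 (62bpm 4/4) — PASS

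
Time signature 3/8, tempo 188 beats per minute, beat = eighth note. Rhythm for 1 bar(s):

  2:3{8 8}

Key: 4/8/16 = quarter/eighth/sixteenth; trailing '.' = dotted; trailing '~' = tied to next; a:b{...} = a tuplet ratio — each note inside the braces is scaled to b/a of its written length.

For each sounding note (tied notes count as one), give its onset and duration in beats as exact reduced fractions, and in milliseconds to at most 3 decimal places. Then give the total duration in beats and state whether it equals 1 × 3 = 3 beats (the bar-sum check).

1) 0.0ms=0b +478.723ms=3/2b
2) 478.723ms=3/2b +478.723ms=3/2b
Σ=3b of 3 (188bpm 3/8) — PASS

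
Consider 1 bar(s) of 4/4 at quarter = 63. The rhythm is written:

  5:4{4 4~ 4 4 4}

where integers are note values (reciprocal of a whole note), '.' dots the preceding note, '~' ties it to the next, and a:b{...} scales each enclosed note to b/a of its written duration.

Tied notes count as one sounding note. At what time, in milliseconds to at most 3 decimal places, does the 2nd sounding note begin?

note 2 onset = 4/5b = 761.905ms

1. 0.0ms @ 0 + 761.905ms (4/5)
2. 761.905ms @ 4/5 + 1523.81ms (8/5)
3. 2285.714ms @ 12/5 + 761.905ms (4/5)
4. 3047.619ms @ 16/5 + 761.905ms (4/5)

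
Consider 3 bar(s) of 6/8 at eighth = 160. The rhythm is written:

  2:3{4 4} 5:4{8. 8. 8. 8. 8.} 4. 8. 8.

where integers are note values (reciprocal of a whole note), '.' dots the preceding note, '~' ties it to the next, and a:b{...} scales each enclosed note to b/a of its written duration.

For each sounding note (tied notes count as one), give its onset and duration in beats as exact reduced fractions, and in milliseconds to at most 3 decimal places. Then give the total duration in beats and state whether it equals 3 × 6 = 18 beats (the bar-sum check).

1) 0.0ms=0b +1125.0ms=3b
2) 1125.0ms=3b +1125.0ms=3b
3) 2250.0ms=6b +450.0ms=6/5b
4) 2700.0ms=36/5b +450.0ms=6/5b
5) 3150.0ms=42/5b +450.0ms=6/5b
6) 3600.0ms=48/5b +450.0ms=6/5b
7) 4050.0ms=54/5b +450.0ms=6/5b
8) 4500.0ms=12b +1125.0ms=3b
9) 5625.0ms=15b +562.5ms=3/2b
10) 6187.5ms=33/2b +562.5ms=3/2b
Σ=18b of 18 (160bpm 6/8) — PASS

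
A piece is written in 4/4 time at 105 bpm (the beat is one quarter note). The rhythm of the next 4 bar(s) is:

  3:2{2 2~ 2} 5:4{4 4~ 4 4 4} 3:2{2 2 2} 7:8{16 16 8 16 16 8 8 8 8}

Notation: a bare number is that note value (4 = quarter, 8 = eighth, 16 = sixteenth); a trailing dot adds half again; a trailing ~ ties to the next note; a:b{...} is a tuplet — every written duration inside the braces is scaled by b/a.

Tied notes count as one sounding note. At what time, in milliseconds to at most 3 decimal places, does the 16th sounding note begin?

1. 0.0ms @ 0 + 761.905ms (4/3)
2. 761.905ms @ 4/3 + 1523.81ms (8/3)
3. 2285.714ms @ 4 + 457.143ms (4/5)
4. 2742.857ms @ 24/5 + 914.286ms (8/5)
5. 3657.143ms @ 32/5 + 457.143ms (4/5)
6. 4114.286ms @ 36/5 + 457.143ms (4/5)
7. 4571.429ms @ 8 + 761.905ms (4/3)
8. 5333.333ms @ 28/3 + 761.905ms (4/3)
9. 6095.238ms @ 32/3 + 761.905ms (4/3)
10. 6857.143ms @ 12 + 163.265ms (2/7)
11. 7020.408ms @ 86/7 + 163.265ms (2/7)
12. 7183.673ms @ 88/7 + 326.531ms (4/7)
13. 7510.204ms @ 92/7 + 163.265ms (2/7)
14. 7673.469ms @ 94/7 + 163.265ms (2/7)
15. 7836.735ms @ 96/7 + 326.531ms (4/7)
16. 8163.265ms @ 100/7 + 326.531ms (4/7)
17. 8489.796ms @ 104/7 + 326.531ms (4/7)
18. 8816.327ms @ 108/7 + 326.531ms (4/7)

note 16 onset = 100/7b = 8163.265ms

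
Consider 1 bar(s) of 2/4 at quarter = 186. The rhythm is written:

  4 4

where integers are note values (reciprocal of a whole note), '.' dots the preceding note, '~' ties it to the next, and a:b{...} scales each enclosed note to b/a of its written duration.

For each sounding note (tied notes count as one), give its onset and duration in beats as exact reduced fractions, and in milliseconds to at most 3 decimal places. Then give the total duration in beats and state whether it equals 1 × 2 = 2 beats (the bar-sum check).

1) 0.0ms=0b +322.581ms=1b
2) 322.581ms=1b +322.581ms=1b
Σ=2b of 2 (186bpm 2/4) — PASS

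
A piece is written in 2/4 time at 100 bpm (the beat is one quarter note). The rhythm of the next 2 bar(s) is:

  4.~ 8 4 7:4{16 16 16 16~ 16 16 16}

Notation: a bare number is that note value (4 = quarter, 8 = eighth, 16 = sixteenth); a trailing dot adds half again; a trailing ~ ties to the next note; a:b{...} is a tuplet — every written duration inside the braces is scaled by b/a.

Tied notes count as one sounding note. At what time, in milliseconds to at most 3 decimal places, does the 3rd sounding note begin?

note 3 onset = 3b = 1800.0ms

1. 0.0ms @ 0 + 1200.0ms (2)
2. 1200.0ms @ 2 + 600.0ms (1)
3. 1800.0ms @ 3 + 85.714ms (1/7)
4. 1885.714ms @ 22/7 + 85.714ms (1/7)
5. 1971.429ms @ 23/7 + 85.714ms (1/7)
6. 2057.143ms @ 24/7 + 171.429ms (2/7)
7. 2228.571ms @ 26/7 + 85.714ms (1/7)
8. 2314.286ms @ 27/7 + 85.714ms (1/7)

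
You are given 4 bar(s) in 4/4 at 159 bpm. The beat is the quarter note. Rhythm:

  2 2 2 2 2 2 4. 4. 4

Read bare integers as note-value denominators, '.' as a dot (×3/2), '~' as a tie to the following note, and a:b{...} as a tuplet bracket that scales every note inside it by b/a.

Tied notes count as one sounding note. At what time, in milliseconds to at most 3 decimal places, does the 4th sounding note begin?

note 4 onset = 6b = 2264.151ms

1. 0.0ms @ 0 + 754.717ms (2)
2. 754.717ms @ 2 + 754.717ms (2)
3. 1509.434ms @ 4 + 754.717ms (2)
4. 2264.151ms @ 6 + 754.717ms (2)
5. 3018.868ms @ 8 + 754.717ms (2)
6. 3773.585ms @ 10 + 754.717ms (2)
7. 4528.302ms @ 12 + 566.038ms (3/2)
8. 5094.34ms @ 27/2 + 566.038ms (3/2)
9. 5660.377ms @ 15 + 377.358ms (1)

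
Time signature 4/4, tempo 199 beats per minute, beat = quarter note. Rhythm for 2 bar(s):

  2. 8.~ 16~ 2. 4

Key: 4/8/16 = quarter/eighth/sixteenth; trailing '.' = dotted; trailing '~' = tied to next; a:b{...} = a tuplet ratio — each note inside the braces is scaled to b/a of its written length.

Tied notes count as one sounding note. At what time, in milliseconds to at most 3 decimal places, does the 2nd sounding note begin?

1. 0.0ms @ 0 + 904.523ms (3)
2. 904.523ms @ 3 + 1206.03ms (4)
3. 2110.553ms @ 7 + 301.508ms (1)

note 2 onset = 3b = 904.523ms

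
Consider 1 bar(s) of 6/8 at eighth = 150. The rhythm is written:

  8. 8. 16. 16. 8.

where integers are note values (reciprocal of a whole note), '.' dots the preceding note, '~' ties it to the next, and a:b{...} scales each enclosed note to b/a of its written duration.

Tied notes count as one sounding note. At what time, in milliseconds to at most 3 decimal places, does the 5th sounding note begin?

note 5 onset = 9/2b = 1800.0ms

1. 0.0ms @ 0 + 600.0ms (3/2)
2. 600.0ms @ 3/2 + 600.0ms (3/2)
3. 1200.0ms @ 3 + 300.0ms (3/4)
4. 1500.0ms @ 15/4 + 300.0ms (3/4)
5. 1800.0ms @ 9/2 + 600.0ms (3/2)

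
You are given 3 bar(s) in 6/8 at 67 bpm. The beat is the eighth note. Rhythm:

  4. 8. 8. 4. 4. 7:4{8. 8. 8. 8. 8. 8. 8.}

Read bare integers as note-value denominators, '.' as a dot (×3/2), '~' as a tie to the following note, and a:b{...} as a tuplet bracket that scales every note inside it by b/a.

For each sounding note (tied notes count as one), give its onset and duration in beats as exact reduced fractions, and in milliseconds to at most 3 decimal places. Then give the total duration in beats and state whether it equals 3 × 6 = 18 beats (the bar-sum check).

1) 0.0ms=0b +2686.567ms=3b
2) 2686.567ms=3b +1343.284ms=3/2b
3) 4029.851ms=9/2b +1343.284ms=3/2b
4) 5373.134ms=6b +2686.567ms=3b
5) 8059.701ms=9b +2686.567ms=3b
6) 10746.269ms=12b +767.591ms=6/7b
7) 11513.859ms=90/7b +767.591ms=6/7b
8) 12281.45ms=96/7b +767.591ms=6/7b
9) 13049.041ms=102/7b +767.591ms=6/7b
10) 13816.631ms=108/7b +767.591ms=6/7b
11) 14584.222ms=114/7b +767.591ms=6/7b
12) 15351.812ms=120/7b +767.591ms=6/7b
Σ=18b of 18 (67bpm 6/8) — PASS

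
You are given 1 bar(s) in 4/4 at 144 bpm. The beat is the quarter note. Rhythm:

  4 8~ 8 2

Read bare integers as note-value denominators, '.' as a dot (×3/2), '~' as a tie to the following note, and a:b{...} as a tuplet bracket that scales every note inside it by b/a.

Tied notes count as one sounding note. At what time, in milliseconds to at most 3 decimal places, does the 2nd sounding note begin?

1. 0.0ms @ 0 + 416.667ms (1)
2. 416.667ms @ 1 + 416.667ms (1)
3. 833.333ms @ 2 + 833.333ms (2)

note 2 onset = 1b = 416.667ms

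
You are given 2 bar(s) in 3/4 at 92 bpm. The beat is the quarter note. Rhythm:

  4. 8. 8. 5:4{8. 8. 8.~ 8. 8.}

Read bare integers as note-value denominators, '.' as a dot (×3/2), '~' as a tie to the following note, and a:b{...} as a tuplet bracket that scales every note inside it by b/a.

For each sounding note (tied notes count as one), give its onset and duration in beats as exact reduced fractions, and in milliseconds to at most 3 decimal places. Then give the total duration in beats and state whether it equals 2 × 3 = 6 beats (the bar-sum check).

1) 0.0ms=0b +978.261ms=3/2b
2) 978.261ms=3/2b +489.13ms=3/4b
3) 1467.391ms=9/4b +489.13ms=3/4b
4) 1956.522ms=3b +391.304ms=3/5b
5) 2347.826ms=18/5b +391.304ms=3/5b
6) 2739.13ms=21/5b +782.609ms=6/5b
7) 3521.739ms=27/5b +391.304ms=3/5b
Σ=6b of 6 (92bpm 3/4) — PASS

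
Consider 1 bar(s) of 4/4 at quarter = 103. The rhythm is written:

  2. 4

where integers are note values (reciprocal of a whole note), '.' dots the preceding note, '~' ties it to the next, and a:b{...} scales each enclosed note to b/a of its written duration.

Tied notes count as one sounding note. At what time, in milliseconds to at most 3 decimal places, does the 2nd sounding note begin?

note 2 onset = 3b = 1747.573ms

1. 0.0ms @ 0 + 1747.573ms (3)
2. 1747.573ms @ 3 + 582.524ms (1)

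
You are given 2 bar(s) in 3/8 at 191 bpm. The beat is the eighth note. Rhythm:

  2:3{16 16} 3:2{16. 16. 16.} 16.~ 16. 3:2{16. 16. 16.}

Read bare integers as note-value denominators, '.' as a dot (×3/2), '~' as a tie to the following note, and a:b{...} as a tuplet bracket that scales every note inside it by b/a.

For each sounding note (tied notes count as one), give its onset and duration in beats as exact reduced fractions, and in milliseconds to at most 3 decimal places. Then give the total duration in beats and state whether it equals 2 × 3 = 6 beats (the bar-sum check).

1) 0.0ms=0b +235.602ms=3/4b
2) 235.602ms=3/4b +235.602ms=3/4b
3) 471.204ms=3/2b +157.068ms=1/2b
4) 628.272ms=2b +157.068ms=1/2b
5) 785.34ms=5/2b +157.068ms=1/2b
6) 942.408ms=3b +471.204ms=3/2b
7) 1413.613ms=9/2b +157.068ms=1/2b
8) 1570.681ms=5b +157.068ms=1/2b
9) 1727.749ms=11/2b +157.068ms=1/2b
Σ=6b of 6 (191bpm 3/8) — PASS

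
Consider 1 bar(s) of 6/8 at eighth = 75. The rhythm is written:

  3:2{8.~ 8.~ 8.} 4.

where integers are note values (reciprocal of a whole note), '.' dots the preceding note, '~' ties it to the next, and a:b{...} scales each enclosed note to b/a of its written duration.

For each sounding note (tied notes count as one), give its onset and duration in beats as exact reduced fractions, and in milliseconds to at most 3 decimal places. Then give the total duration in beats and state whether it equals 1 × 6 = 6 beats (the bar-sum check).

1) 0.0ms=0b +2400.0ms=3b
2) 2400.0ms=3b +2400.0ms=3b
Σ=6b of 6 (75bpm 6/8) — PASS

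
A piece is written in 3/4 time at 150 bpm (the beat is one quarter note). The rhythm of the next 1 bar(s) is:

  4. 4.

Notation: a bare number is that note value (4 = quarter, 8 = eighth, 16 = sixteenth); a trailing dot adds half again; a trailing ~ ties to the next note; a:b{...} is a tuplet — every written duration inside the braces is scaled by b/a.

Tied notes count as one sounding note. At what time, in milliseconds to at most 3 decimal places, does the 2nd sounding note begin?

1. 0.0ms @ 0 + 600.0ms (3/2)
2. 600.0ms @ 3/2 + 600.0ms (3/2)

note 2 onset = 3/2b = 600.0ms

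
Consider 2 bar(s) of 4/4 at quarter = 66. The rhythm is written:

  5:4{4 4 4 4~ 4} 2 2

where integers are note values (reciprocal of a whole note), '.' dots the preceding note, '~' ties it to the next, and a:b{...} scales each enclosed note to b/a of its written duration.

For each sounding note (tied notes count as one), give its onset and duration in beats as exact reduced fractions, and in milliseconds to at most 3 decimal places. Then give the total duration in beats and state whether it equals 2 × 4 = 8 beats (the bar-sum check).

1) 0.0ms=0b +727.273ms=4/5b
2) 727.273ms=4/5b +727.273ms=4/5b
3) 1454.545ms=8/5b +727.273ms=4/5b
4) 2181.818ms=12/5b +1454.545ms=8/5b
5) 3636.364ms=4b +1818.182ms=2b
6) 5454.545ms=6b +1818.182ms=2b
Σ=8b of 8 (66bpm 4/4) — PASS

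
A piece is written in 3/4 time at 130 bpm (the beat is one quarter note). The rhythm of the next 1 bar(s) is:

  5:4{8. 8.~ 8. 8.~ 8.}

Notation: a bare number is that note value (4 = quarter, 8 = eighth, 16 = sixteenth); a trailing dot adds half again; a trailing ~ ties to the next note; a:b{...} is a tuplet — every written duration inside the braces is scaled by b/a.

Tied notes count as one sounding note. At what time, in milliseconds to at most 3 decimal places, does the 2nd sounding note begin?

note 2 onset = 3/5b = 276.923ms

1. 0.0ms @ 0 + 276.923ms (3/5)
2. 276.923ms @ 3/5 + 553.846ms (6/5)
3. 830.769ms @ 9/5 + 553.846ms (6/5)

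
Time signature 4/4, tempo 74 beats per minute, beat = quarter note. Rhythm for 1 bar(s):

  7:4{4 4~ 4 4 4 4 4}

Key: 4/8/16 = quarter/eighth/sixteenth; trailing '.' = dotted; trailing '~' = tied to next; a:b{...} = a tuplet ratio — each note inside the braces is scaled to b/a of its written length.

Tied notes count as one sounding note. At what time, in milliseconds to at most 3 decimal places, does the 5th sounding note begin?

1. 0.0ms @ 0 + 463.32ms (4/7)
2. 463.32ms @ 4/7 + 926.641ms (8/7)
3. 1389.961ms @ 12/7 + 463.32ms (4/7)
4. 1853.282ms @ 16/7 + 463.32ms (4/7)
5. 2316.602ms @ 20/7 + 463.32ms (4/7)
6. 2779.923ms @ 24/7 + 463.32ms (4/7)

note 5 onset = 20/7b = 2316.602ms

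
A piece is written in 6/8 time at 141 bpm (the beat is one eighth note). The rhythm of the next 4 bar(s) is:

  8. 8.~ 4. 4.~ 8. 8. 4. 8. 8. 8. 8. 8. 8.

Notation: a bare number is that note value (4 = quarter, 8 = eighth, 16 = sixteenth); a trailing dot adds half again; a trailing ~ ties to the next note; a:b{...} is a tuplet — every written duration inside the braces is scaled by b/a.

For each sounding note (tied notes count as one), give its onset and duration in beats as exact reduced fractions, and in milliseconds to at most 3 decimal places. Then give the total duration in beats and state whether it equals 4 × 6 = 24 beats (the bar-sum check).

1) 0.0ms=0b +638.298ms=3/2b
2) 638.298ms=3/2b +1914.894ms=9/2b
3) 2553.191ms=6b +1914.894ms=9/2b
4) 4468.085ms=21/2b +638.298ms=3/2b
5) 5106.383ms=12b +1276.596ms=3b
6) 6382.979ms=15b +638.298ms=3/2b
7) 7021.277ms=33/2b +638.298ms=3/2b
8) 7659.574ms=18b +638.298ms=3/2b
9) 8297.872ms=39/2b +638.298ms=3/2b
10) 8936.17ms=21b +638.298ms=3/2b
11) 9574.468ms=45/2b +638.298ms=3/2b
Σ=24b of 24 (141bpm 6/8) — PASS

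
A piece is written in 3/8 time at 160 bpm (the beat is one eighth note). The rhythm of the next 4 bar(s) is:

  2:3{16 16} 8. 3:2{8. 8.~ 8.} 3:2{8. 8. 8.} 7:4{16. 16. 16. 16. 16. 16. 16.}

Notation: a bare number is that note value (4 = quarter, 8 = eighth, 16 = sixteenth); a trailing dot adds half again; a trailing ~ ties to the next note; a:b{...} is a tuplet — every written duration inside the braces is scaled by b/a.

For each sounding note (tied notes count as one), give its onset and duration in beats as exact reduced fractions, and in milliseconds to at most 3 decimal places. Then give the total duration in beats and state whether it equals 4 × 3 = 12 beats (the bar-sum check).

1) 0.0ms=0b +281.25ms=3/4b
2) 281.25ms=3/4b +281.25ms=3/4b
3) 562.5ms=3/2b +562.5ms=3/2b
4) 1125.0ms=3b +375.0ms=1b
5) 1500.0ms=4b +750.0ms=2b
6) 2250.0ms=6b +375.0ms=1b
7) 2625.0ms=7b +375.0ms=1b
8) 3000.0ms=8b +375.0ms=1b
9) 3375.0ms=9b +160.714ms=3/7b
10) 3535.714ms=66/7b +160.714ms=3/7b
11) 3696.429ms=69/7b +160.714ms=3/7b
12) 3857.143ms=72/7b +160.714ms=3/7b
13) 4017.857ms=75/7b +160.714ms=3/7b
14) 4178.571ms=78/7b +160.714ms=3/7b
15) 4339.286ms=81/7b +160.714ms=3/7b
Σ=12b of 12 (160bpm 3/8) — PASS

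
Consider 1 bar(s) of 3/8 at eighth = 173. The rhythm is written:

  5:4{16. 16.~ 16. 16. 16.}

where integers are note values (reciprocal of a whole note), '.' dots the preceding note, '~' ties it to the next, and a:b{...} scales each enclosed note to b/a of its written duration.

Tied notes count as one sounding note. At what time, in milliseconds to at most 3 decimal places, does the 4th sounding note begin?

1. 0.0ms @ 0 + 208.092ms (3/5)
2. 208.092ms @ 3/5 + 416.185ms (6/5)
3. 624.277ms @ 9/5 + 208.092ms (3/5)
4. 832.37ms @ 12/5 + 208.092ms (3/5)

note 4 onset = 12/5b = 832.37ms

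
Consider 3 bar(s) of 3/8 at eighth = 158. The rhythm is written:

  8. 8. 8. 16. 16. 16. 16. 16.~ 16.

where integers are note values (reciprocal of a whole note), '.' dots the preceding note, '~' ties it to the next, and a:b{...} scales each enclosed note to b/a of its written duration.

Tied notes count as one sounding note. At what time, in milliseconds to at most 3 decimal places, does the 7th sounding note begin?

note 7 onset = 27/4b = 2563.291ms

1. 0.0ms @ 0 + 569.62ms (3/2)
2. 569.62ms @ 3/2 + 569.62ms (3/2)
3. 1139.241ms @ 3 + 569.62ms (3/2)
4. 1708.861ms @ 9/2 + 284.81ms (3/4)
5. 1993.671ms @ 21/4 + 284.81ms (3/4)
6. 2278.481ms @ 6 + 284.81ms (3/4)
7. 2563.291ms @ 27/4 + 284.81ms (3/4)
8. 2848.101ms @ 15/2 + 569.62ms (3/2)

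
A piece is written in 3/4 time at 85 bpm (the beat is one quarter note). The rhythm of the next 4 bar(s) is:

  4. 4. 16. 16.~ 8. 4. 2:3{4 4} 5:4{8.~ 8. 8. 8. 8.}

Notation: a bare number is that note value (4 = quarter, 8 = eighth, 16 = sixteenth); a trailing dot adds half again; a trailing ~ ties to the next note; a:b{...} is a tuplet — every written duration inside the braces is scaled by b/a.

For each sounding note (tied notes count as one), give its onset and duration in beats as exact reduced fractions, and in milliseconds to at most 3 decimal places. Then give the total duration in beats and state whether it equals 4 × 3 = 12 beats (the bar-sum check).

1) 0.0ms=0b +1058.824ms=3/2b
2) 1058.824ms=3/2b +1058.824ms=3/2b
3) 2117.647ms=3b +264.706ms=3/8b
4) 2382.353ms=27/8b +794.118ms=9/8b
5) 3176.471ms=9/2b +1058.824ms=3/2b
6) 4235.294ms=6b +1058.824ms=3/2b
7) 5294.118ms=15/2b +1058.824ms=3/2b
8) 6352.941ms=9b +847.059ms=6/5b
9) 7200.0ms=51/5b +423.529ms=3/5b
10) 7623.529ms=54/5b +423.529ms=3/5b
11) 8047.059ms=57/5b +423.529ms=3/5b
Σ=12b of 12 (85bpm 3/4) — PASS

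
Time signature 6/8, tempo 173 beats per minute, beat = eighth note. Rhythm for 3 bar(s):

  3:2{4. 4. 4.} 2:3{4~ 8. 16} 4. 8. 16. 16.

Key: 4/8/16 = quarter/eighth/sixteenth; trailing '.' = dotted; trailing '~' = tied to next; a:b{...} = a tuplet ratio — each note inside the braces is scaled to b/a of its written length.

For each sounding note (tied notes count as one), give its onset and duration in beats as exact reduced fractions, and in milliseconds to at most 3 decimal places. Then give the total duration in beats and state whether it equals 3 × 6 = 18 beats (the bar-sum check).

1) 0.0ms=0b +693.642ms=2b
2) 693.642ms=2b +693.642ms=2b
3) 1387.283ms=4b +693.642ms=2b
4) 2080.925ms=6b +1820.809ms=21/4b
5) 3901.734ms=45/4b +260.116ms=3/4b
6) 4161.85ms=12b +1040.462ms=3b
7) 5202.312ms=15b +520.231ms=3/2b
8) 5722.543ms=33/2b +260.116ms=3/4b
9) 5982.659ms=69/4b +260.116ms=3/4b
Σ=18b of 18 (173bpm 6/8) — PASS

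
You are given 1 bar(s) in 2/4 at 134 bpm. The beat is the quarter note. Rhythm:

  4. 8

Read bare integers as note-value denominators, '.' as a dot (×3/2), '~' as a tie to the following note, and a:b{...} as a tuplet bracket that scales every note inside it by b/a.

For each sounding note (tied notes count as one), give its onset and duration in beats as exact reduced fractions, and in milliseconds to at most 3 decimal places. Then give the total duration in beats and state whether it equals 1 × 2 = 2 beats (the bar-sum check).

1) 0.0ms=0b +671.642ms=3/2b
2) 671.642ms=3/2b +223.881ms=1/2b
Σ=2b of 2 (134bpm 2/4) — PASS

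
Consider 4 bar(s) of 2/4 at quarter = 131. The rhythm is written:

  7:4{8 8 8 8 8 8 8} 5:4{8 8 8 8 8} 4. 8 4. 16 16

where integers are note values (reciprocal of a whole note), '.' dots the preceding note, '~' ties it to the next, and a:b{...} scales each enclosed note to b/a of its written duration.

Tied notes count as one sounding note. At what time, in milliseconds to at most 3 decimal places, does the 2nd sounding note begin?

1. 0.0ms @ 0 + 130.862ms (2/7)
2. 130.862ms @ 2/7 + 130.862ms (2/7)
3. 261.723ms @ 4/7 + 130.862ms (2/7)
4. 392.585ms @ 6/7 + 130.862ms (2/7)
5. 523.446ms @ 8/7 + 130.862ms (2/7)
6. 654.308ms @ 10/7 + 130.862ms (2/7)
7. 785.169ms @ 12/7 + 130.862ms (2/7)
8. 916.031ms @ 2 + 183.206ms (2/5)
9. 1099.237ms @ 12/5 + 183.206ms (2/5)
10. 1282.443ms @ 14/5 + 183.206ms (2/5)
11. 1465.649ms @ 16/5 + 183.206ms (2/5)
12. 1648.855ms @ 18/5 + 183.206ms (2/5)
13. 1832.061ms @ 4 + 687.023ms (3/2)
14. 2519.084ms @ 11/2 + 229.008ms (1/2)
15. 2748.092ms @ 6 + 687.023ms (3/2)
16. 3435.115ms @ 15/2 + 114.504ms (1/4)
17. 3549.618ms @ 31/4 + 114.504ms (1/4)

note 2 onset = 2/7b = 130.862ms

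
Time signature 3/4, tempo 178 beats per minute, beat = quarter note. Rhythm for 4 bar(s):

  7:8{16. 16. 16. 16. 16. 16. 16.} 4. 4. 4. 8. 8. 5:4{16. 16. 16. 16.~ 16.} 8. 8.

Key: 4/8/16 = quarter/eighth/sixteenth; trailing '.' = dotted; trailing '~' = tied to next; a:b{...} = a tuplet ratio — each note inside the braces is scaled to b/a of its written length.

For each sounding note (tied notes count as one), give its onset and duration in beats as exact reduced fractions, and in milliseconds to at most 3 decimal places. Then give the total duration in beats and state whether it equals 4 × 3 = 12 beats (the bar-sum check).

1) 0.0ms=0b +144.462ms=3/7b
2) 144.462ms=3/7b +144.462ms=3/7b
3) 288.925ms=6/7b +144.462ms=3/7b
4) 433.387ms=9/7b +144.462ms=3/7b
5) 577.849ms=12/7b +144.462ms=3/7b
6) 722.311ms=15/7b +144.462ms=3/7b
7) 866.774ms=18/7b +144.462ms=3/7b
8) 1011.236ms=3b +505.618ms=3/2b
9) 1516.854ms=9/2b +505.618ms=3/2b
10) 2022.472ms=6b +505.618ms=3/2b
11) 2528.09ms=15/2b +252.809ms=3/4b
12) 2780.899ms=33/4b +252.809ms=3/4b
13) 3033.708ms=9b +101.124ms=3/10b
14) 3134.831ms=93/10b +101.124ms=3/10b
15) 3235.955ms=48/5b +101.124ms=3/10b
16) 3337.079ms=99/10b +202.247ms=3/5b
17) 3539.326ms=21/2b +252.809ms=3/4b
18) 3792.135ms=45/4b +252.809ms=3/4b
Σ=12b of 12 (178bpm 3/4) — PASS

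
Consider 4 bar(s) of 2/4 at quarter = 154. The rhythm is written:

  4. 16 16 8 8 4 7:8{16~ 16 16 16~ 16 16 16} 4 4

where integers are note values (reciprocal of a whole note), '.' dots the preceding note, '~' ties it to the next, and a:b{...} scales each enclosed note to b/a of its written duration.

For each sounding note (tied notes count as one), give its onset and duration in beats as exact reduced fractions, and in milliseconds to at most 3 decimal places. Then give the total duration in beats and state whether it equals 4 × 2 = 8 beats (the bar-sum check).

1) 0.0ms=0b +584.416ms=3/2b
2) 584.416ms=3/2b +97.403ms=1/4b
3) 681.818ms=7/4b +97.403ms=1/4b
4) 779.221ms=2b +194.805ms=1/2b
5) 974.026ms=5/2b +194.805ms=1/2b
6) 1168.831ms=3b +389.61ms=1b
7) 1558.442ms=4b +222.635ms=4/7b
8) 1781.076ms=32/7b +111.317ms=2/7b
9) 1892.393ms=34/7b +222.635ms=4/7b
10) 2115.028ms=38/7b +111.317ms=2/7b
11) 2226.345ms=40/7b +111.317ms=2/7b
12) 2337.662ms=6b +389.61ms=1b
13) 2727.273ms=7b +389.61ms=1b
Σ=8b of 8 (154bpm 2/4) — PASS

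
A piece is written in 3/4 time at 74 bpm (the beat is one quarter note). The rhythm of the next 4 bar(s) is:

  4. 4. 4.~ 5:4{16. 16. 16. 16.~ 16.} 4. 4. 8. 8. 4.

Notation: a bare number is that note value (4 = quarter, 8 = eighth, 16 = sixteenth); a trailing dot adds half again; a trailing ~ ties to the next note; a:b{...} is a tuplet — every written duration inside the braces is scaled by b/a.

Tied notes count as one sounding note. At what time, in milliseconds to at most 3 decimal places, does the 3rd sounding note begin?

1. 0.0ms @ 0 + 1216.216ms (3/2)
2. 1216.216ms @ 3/2 + 1216.216ms (3/2)
3. 2432.432ms @ 3 + 1459.459ms (9/5)
4. 3891.892ms @ 24/5 + 243.243ms (3/10)
5. 4135.135ms @ 51/10 + 243.243ms (3/10)
6. 4378.378ms @ 27/5 + 486.486ms (3/5)
7. 4864.865ms @ 6 + 1216.216ms (3/2)
8. 6081.081ms @ 15/2 + 1216.216ms (3/2)
9. 7297.297ms @ 9 + 608.108ms (3/4)
10. 7905.405ms @ 39/4 + 608.108ms (3/4)
11. 8513.514ms @ 21/2 + 1216.216ms (3/2)

note 3 onset = 3b = 2432.432ms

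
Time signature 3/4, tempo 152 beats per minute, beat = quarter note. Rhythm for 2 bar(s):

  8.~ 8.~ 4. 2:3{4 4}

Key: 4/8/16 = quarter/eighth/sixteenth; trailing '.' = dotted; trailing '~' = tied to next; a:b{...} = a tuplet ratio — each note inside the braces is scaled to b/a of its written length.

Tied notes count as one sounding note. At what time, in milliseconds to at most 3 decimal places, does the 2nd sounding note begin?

1. 0.0ms @ 0 + 1184.211ms (3)
2. 1184.211ms @ 3 + 592.105ms (3/2)
3. 1776.316ms @ 9/2 + 592.105ms (3/2)

note 2 onset = 3b = 1184.211ms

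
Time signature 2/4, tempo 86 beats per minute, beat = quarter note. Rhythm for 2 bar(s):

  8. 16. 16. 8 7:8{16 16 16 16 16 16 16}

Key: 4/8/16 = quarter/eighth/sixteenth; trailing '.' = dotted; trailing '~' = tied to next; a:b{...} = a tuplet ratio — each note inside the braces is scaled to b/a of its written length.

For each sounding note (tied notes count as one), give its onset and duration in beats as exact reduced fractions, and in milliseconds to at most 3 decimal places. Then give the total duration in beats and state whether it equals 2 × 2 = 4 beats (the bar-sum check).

1) 0.0ms=0b +523.256ms=3/4b
2) 523.256ms=3/4b +261.628ms=3/8b
3) 784.884ms=9/8b +261.628ms=3/8b
4) 1046.512ms=3/2b +348.837ms=1/2b
5) 1395.349ms=2b +199.336ms=2/7b
6) 1594.684ms=16/7b +199.336ms=2/7b
7) 1794.02ms=18/7b +199.336ms=2/7b
8) 1993.355ms=20/7b +199.336ms=2/7b
9) 2192.691ms=22/7b +199.336ms=2/7b
10) 2392.027ms=24/7b +199.336ms=2/7b
11) 2591.362ms=26/7b +199.336ms=2/7b
Σ=4b of 4 (86bpm 2/4) — PASS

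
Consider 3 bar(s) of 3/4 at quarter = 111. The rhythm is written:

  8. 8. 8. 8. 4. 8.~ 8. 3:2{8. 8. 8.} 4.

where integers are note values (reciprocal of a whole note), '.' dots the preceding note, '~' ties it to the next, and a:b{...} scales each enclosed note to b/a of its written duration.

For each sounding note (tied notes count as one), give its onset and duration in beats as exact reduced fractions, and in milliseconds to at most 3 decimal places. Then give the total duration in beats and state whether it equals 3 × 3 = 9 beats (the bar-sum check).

1) 0.0ms=0b +405.405ms=3/4b
2) 405.405ms=3/4b +405.405ms=3/4b
3) 810.811ms=3/2b +405.405ms=3/4b
4) 1216.216ms=9/4b +405.405ms=3/4b
5) 1621.622ms=3b +810.811ms=3/2b
6) 2432.432ms=9/2b +810.811ms=3/2b
7) 3243.243ms=6b +270.27ms=1/2b
8) 3513.514ms=13/2b +270.27ms=1/2b
9) 3783.784ms=7b +270.27ms=1/2b
10) 4054.054ms=15/2b +810.811ms=3/2b
Σ=9b of 9 (111bpm 3/4) — PASS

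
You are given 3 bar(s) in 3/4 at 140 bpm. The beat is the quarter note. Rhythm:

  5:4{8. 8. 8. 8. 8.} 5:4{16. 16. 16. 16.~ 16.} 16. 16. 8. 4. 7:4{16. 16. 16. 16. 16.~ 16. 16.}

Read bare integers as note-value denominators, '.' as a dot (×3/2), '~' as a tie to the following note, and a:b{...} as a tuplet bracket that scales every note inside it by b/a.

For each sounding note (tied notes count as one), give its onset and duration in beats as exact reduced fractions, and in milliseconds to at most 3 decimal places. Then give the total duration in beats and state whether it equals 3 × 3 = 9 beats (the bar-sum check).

1) 0.0ms=0b +257.143ms=3/5b
2) 257.143ms=3/5b +257.143ms=3/5b
3) 514.286ms=6/5b +257.143ms=3/5b
4) 771.429ms=9/5b +257.143ms=3/5b
5) 1028.571ms=12/5b +257.143ms=3/5b
6) 1285.714ms=3b +128.571ms=3/10b
7) 1414.286ms=33/10b +128.571ms=3/10b
8) 1542.857ms=18/5b +128.571ms=3/10b
9) 1671.429ms=39/10b +257.143ms=3/5b
10) 1928.571ms=9/2b +160.714ms=3/8b
11) 2089.286ms=39/8b +160.714ms=3/8b
12) 2250.0ms=21/4b +321.429ms=3/4b
13) 2571.429ms=6b +642.857ms=3/2b
14) 3214.286ms=15/2b +91.837ms=3/14b
15) 3306.122ms=54/7b +91.837ms=3/14b
16) 3397.959ms=111/14b +91.837ms=3/14b
17) 3489.796ms=57/7b +91.837ms=3/14b
18) 3581.633ms=117/14b +183.673ms=3/7b
19) 3765.306ms=123/14b +91.837ms=3/14b
Σ=9b of 9 (140bpm 3/4) — PASS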